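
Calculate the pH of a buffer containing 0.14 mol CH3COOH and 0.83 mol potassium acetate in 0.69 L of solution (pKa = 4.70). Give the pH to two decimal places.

pH = pKa + log([A⁻]/[HA]) = 4.70 + log(0.83/0.14)
pH = 4.70 + (+0.773) = 5.47

pH = 5.47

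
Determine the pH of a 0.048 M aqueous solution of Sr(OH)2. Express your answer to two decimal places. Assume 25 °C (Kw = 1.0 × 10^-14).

Sr(OH)2 is a strong base (each formula unit releases 2 OH-); [OH-] = 0.096 M.
pOH = -log(0.096) = 1.02
pH = 14.00 - 1.02 = 12.98

pH = 12.98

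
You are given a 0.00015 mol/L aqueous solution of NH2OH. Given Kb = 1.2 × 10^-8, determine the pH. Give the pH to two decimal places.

NH2OH + H2O ⇌ NH3OH+ + OH-
From the ICE table, Kb = [OH-]²/(0.00015 − [OH-]) = 1.2 × 10^-8.
Neglecting [OH-] in the denominator: [OH-] = √(1.2 × 10^-8 × 0.00015) = 1.34 × 10^-6 M
Check: 0.89% ionized — well under 5%, approximation valid.
pOH = −log(1.34 × 10^-6) = 5.87; pH = 14.00 − 5.87 = 8.13

pH = 8.13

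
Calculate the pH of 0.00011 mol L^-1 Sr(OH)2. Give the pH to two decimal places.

Sr(OH)2 is a strong base (each formula unit releases 2 OH-); [OH-] = 0.00022 M.
pOH = -log(0.00022) = 3.66
pH = 14.00 - 3.66 = 10.34

pH = 10.34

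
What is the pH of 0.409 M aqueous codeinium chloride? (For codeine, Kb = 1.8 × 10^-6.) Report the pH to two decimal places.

C18H22NO3+ is the conjugate acid of the weak base C18H21NO3.
Ka = Kw/Kb = 1.0×10^-14 / 1.8 × 10^-6 = 5.56 × 10^-9
Let x = [H+] at equilibrium. Ka = x²/(0.409 − x).
Assume x ≪ 0.409: x ≈ √(5.56 × 10^-9 × 0.409) = 4.77 × 10^-5 M
pH = −log(4.77 × 10^-5) = 4.32

pH = 4.32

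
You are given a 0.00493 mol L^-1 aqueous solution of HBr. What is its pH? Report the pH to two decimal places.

pH = 2.31

HBr is a strong acid and dissociates completely, so [H+] = 0.00493 M.
pH = -log(0.00493) = 2.31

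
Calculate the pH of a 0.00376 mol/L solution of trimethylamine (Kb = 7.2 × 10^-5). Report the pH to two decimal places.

(CH3)3N + H2O ⇌ (CH3)3NH+ + OH-
From the ICE table, Kb = x²/(0.00376 − x) = 7.2 × 10^-5.
The 5% rule fails; solving x² + Kb·x − Kb·C₀ = 0 exactly:
x = (−Kb + √(Kb² + 4·Kb·C₀))/2 = 4.86 × 10^-4 M
pOH = 3.31, so pH = 14.00 − pOH = 10.69

pH = 10.69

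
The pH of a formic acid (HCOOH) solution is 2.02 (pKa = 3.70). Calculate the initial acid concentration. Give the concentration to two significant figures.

C₀ = 4.7 × 10^-1 M

[H+] = 10^(-2.02) = 9.55 × 10^-3 M = x
Ka = 10^(−3.70) = 2.00 × 10^-4
Ka = x²/(C₀ − x) ⇒ C₀ = x + x²/Ka
C₀ = 9.55 × 10^-3 + (9.55 × 10^-3)²/(2.00 × 10^-4) = 4.66 × 10^-1 M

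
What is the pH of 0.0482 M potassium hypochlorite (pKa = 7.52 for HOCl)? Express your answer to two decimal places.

pH = 10.10

OCl- is the conjugate base of the weak acid HOCl.
Ka = 10^(−7.52) = 3.02 × 10^-8
Kb = Kw/Ka = 1.0×10^-14 / 3.02 × 10^-8 = 3.31 × 10^-7
From the ICE table, Kb = x²/(0.0482 − x) = 3.31 × 10^-7.
Since Kb ≪ C₀, x ≈ √(Kb·C₀) = 1.26 × 10^-4 M.
pOH = −log(1.26 × 10^-4) = 3.90; pH = 14.00 − 3.90 = 10.10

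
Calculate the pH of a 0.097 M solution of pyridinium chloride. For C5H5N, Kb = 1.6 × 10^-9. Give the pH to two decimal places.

C5H5NH+ is the conjugate acid of the weak base C5H5N.
Ka = Kw/Kb = 1.0×10^-14 / 1.6 × 10^-9 = 6.25 × 10^-6
From the ICE table, Ka = [H+]²/(0.097 − [H+]) = 6.25 × 10^-6.
Since Ka ≪ C₀, [H+] ≈ √(Ka·C₀) = 7.79 × 10^-4 M.
pH = −log(7.79 × 10^-4) = 3.11

pH = 3.11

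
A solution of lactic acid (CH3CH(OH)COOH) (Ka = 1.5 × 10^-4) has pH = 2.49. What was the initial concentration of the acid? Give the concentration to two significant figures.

C₀ = 7.3 × 10^-2 M

[H+] = 10^(-2.49) = 3.24 × 10^-3 M = x
Ka = x²/(C₀ − x) ⇒ C₀ = x + x²/Ka
C₀ = 3.24 × 10^-3 + (3.24 × 10^-3)²/(1.5 × 10^-4) = 7.32 × 10^-2 M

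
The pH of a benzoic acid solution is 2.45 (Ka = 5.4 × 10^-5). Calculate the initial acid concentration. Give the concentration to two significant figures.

C₀ = 2.4 × 10^-1 M

[H+] = 10^(-2.45) = 3.55 × 10^-3 M = x
Ka = x²/(C₀ − x) ⇒ C₀ = x + x²/Ka
C₀ = 3.55 × 10^-3 + (3.55 × 10^-3)²/(5.4 × 10^-5) = 2.37 × 10^-1 M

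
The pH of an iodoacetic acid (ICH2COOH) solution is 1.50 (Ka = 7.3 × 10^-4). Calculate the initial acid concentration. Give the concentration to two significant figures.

[H+] = 10^(-1.50) = 3.16 × 10^-2 M = x
Ka = x²/(C₀ − x) ⇒ C₀ = x + x²/Ka
C₀ = 3.16 × 10^-2 + (3.16 × 10^-2)²/(7.3 × 10^-4) = 1.40 M

C₀ = 1.4 M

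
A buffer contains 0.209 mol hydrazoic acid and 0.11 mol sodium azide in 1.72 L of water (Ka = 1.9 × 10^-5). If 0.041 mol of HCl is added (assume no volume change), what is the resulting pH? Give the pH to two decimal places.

After neutralization: n(HN3) = 0.25 mol, n(N3-) = 0.069 mol.
pKa = −log(1.9 × 10^-5) = 4.721
pH = pKa + log(n_N3-/n_HN3) = 4.721 + log(0.069/0.25) = 4.721 + (-0.559)

pH = 4.16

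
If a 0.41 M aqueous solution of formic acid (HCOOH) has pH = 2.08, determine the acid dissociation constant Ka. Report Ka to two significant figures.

Ka = 1.7 × 10^-4

[H+] = 10^(-2.08) = 8.32 × 10^-3 M
At equilibrium [HA] = 0.41 − 8.32 × 10^-3 = 4.02 × 10^-1 M
Ka = [H+][A-]/[HA] = (8.32 × 10^-3)² / 4.02 × 10^-1 = 1.7 × 10^-4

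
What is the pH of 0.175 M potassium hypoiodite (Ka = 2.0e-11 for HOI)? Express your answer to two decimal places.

pH = 11.96

OI- is the conjugate base of the weak acid HOI.
Kb = Kw/Ka = 1.0×10^-14 / 2.0 × 10^-11 = 5.00 × 10^-4
Kb = [OH-]²/(0.175 − [OH-]) = 5.00 × 10^-4
[OH-] is not negligible relative to C₀; solve [OH-]² + 0.0005·[OH-] − 8.75e-05 = 0.
[OH-] = (−Kb + √(Kb² + 4·Kb·C₀))/2 = 9.11 × 10^-3 M
pOH = 2.04, so pH = 14.00 − pOH = 11.96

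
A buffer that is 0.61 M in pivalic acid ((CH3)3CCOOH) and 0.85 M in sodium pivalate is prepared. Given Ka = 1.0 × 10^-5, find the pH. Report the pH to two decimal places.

pH = 5.14

pKa = −log(1.0 × 10^-5) = 5.000
Henderson–Hasselbalch: pH = pKa + log([(CH3)3CCOO-]/[(CH3)3CCOOH]) = 5.000 + log(0.85/0.61)
pH = 5.000 + (+0.144) = 5.14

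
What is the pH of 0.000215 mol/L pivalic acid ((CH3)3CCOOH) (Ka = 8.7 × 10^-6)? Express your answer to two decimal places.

pH = 4.41

(CH3)3CCOOH ⇌ (CH3)3CCOO- + H+
Ka = x²/(0.000215 − x) = 8.7 × 10^-6
The 5% rule fails; solving x² + Ka·x − Ka·C₀ = 0 exactly:
x = [−8.7e-06 + √(8.7e-06² + 7.48e-09)]/2 = 3.91 × 10^-5 M
pH = −log(3.91 × 10^-5) = 4.41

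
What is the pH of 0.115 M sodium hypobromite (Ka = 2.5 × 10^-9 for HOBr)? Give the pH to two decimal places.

OBr- is the conjugate base of the weak acid HOBr.
Kb = Kw/Ka = 1.0×10^-14 / 2.5 × 10^-9 = 4.00 × 10^-6
From the ICE table, Kb = [OH-]²/(0.115 − [OH-]) = 4.00 × 10^-6.
Assume [OH-] ≪ 0.115: [OH-] ≈ √(4.00 × 10^-6 × 0.115) = 6.78 × 10^-4 M
([OH-]/C₀ = 0.59% < 5%, so the approximation holds.)
pOH = −log(6.78 × 10^-4) = 3.17; pH = 14.00 − 3.17 = 10.83

pH = 10.83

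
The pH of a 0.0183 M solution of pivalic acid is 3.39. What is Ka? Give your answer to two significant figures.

Ka = 9.3 × 10^-6

[H+] = 10^(-3.39) = 4.07 × 10^-4 M
At equilibrium [HA] = 0.0183 − 4.07 × 10^-4 = 1.79 × 10^-2 M
Ka = [H+][A-]/[HA] = (4.07 × 10^-4)² / 1.79 × 10^-2 = 9.3 × 10^-6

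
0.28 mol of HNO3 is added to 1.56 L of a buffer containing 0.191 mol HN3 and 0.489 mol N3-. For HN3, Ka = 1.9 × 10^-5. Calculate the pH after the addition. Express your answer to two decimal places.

After neutralization: n(HN3) = 0.471 mol, n(N3-) = 0.209 mol.
pKa = −log(1.9 × 10^-5) = 4.721
pH = pKa + log(n_N3-/n_HN3) = 4.721 + log(0.209/0.471) = 4.721 + (-0.353)

pH = 4.37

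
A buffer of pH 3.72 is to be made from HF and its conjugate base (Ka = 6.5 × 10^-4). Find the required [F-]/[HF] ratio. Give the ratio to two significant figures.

pKa = -log(6.5 × 10^-4) = 3.187
pH = pKa + log(r) ⇒ log(r) = 3.72 − 3.187 = +0.533
r = [F-]/[HF] = 10^(+0.533) = 3.41

ratio = 3.4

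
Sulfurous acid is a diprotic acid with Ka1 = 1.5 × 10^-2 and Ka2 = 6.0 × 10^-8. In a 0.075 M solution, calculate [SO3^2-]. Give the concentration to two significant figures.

First ionization gives [H+] ≈ [HSO3-] = 2.69 × 10^-2 M.
Second step: Ka2 = [H+][SO3^2-]/[HSO3-] ≈ [SO3^2-] (since [H+] ≈ [HSO3-]).
So [SO3^2-] ≈ Ka2.

6.0 × 10^-8 M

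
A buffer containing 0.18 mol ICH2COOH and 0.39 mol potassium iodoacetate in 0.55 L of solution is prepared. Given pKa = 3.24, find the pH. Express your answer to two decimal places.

pH = 3.58

pH = pKa + log([A⁻]/[HA]) = 3.24 + log(0.39/0.18)
pH = 3.24 + (+0.336) = 3.58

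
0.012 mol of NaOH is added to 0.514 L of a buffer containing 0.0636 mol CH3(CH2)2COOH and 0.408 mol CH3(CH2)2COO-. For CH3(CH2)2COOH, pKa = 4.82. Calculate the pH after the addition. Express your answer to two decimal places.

pH = 5.73

After neutralization: n(CH3(CH2)2COOH) = 0.0516 mol, n(CH3(CH2)2COO-) = 0.42 mol.
pH = pKa + log([A⁻]/[HA]) = 4.82 + log(0.42/0.0516) = 4.82 +0.911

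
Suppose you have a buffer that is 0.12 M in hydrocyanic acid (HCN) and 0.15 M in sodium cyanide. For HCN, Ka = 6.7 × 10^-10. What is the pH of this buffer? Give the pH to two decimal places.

pH = 9.27

pKa = −log(6.7 × 10^-10) = 9.174
Using pH = pKa + log([base]/[acid]) with [base]/[acid] = 0.15/0.12:
pH = 9.174 + (+0.097) = 9.27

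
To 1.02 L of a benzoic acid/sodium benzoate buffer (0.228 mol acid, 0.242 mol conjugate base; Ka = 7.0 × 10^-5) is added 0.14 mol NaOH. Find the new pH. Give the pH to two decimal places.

pH = 4.79

OH- converts C6H5COOH to C6H5COO-: C6H5COOH → 0.088 mol, C6H5COO- → 0.382 mol.
pKa = −log(7.0 × 10^-5) = 4.155
pH = pKa + log([A⁻]/[HA]) = 4.155 + log(0.382/0.088) = 4.155 +0.638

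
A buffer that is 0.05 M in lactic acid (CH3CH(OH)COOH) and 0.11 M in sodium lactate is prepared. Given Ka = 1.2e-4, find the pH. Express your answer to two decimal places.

pH = 4.26

pKa = −log(1.2 × 10^-4) = 3.921
pH = pKa + log([A⁻]/[HA]) = 3.921 + log(0.11/0.05)
pH = 3.921 + (+0.342) = 4.26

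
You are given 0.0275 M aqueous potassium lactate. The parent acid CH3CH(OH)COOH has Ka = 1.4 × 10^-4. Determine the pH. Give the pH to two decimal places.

pH = 8.15

CH3CH(OH)COO- is the conjugate base of the weak acid CH3CH(OH)COOH.
Kb = Kw/Ka = 1.0×10^-14 / 1.4 × 10^-4 = 7.14 × 10^-11
From the ICE table, Kb = x²/(0.0275 − x) = 7.14 × 10^-11.
Since Kb ≪ C₀, x ≈ √(Kb·C₀) = 1.40 × 10^-6 M.
Check: 0.0051% ionized — well under 5%, approximation valid.
pOH = 5.85, so pH = 14.00 − pOH = 8.15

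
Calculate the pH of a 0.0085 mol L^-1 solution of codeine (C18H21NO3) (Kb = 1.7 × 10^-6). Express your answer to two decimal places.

pH = 10.08

C18H21NO3 + H2O ⇌ C18H22NO3+ + OH-
Let x = [OH-] at equilibrium. Kb = x²/(0.0085 − x).
Neglecting x in the denominator: x = √(1.7 × 10^-6 × 0.0085) = 1.20 × 10^-4 M
(x/C₀ = 1.4% < 5%, so the approximation holds.)
pOH = −log(1.20 × 10^-4) = 3.92; pH = 14.00 − 3.92 = 10.08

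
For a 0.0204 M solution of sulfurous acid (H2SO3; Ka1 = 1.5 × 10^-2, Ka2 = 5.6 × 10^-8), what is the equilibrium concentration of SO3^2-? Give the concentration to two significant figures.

First ionization gives [H+] ≈ [HSO3-] = 1.15 × 10^-2 M.
Second step: Ka2 = [H+][SO3^2-]/[HSO3-] ≈ [SO3^2-] (since [H+] ≈ [HSO3-]).
So [SO3^2-] ≈ Ka2.

5.6 × 10^-8 M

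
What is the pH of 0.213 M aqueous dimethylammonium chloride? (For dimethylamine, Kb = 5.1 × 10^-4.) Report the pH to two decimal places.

pH = 5.69

(CH3)2NH2+ is the conjugate acid of the weak base (CH3)2NH.
Ka = Kw/Kb = 1.0×10^-14 / 5.1 × 10^-4 = 1.96 × 10^-11
Ka = x²/(0.213 − x) = 1.96 × 10^-11
Since Ka ≪ C₀, x ≈ √(Ka·C₀) = 2.04 × 10^-6 M.
(x/C₀ = 0.00096% < 5%, so the approximation holds.)
pH = −log(2.04 × 10^-6) = 5.69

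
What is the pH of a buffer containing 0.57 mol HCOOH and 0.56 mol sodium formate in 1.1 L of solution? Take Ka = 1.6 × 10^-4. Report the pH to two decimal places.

pH = 3.79

pKa = −log(1.6 × 10^-4) = 3.796
Using pH = pKa + log([base]/[acid]) with [base]/[acid] = 0.56/0.57:
pH = 3.796 + (-0.008) = 3.79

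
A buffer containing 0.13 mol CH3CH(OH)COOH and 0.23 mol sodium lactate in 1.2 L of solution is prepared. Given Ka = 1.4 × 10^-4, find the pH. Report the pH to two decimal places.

pKa = −log(1.4 × 10^-4) = 3.854
Henderson–Hasselbalch: pH = pKa + log([CH3CH(OH)COO-]/[CH3CH(OH)COOH]) = 3.854 + log(0.23/0.13)
pH = 3.854 + (+0.248) = 4.10

pH = 4.10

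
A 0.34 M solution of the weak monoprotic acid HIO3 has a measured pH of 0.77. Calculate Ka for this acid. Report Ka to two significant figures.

Ka = 1.7 × 10^-1

[H+] = 10^(-0.77) = 1.70 × 10^-1 M
At equilibrium [HA] = 0.34 − 1.70 × 10^-1 = 1.70 × 10^-1 M
Ka = [H+][A-]/[HA] = (1.70 × 10^-1)² / 1.70 × 10^-1 = 1.7 × 10^-1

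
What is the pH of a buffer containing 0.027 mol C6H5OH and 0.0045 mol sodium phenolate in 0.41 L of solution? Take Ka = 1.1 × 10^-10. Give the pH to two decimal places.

pKa = −log(1.1 × 10^-10) = 9.959
pH = pKa + log([A⁻]/[HA]) = 9.959 + log(0.0045/0.027)
pH = 9.959 + (-0.778) = 9.18

pH = 9.18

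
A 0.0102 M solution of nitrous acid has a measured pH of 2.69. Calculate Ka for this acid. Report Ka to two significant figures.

Ka = 5.1 × 10^-4

[H+] = 10^(-2.69) = 2.04 × 10^-3 M
At equilibrium [HA] = 0.0102 − 2.04 × 10^-3 = 8.16 × 10^-3 M
Ka = [H+][A-]/[HA] = (2.04 × 10^-3)² / 8.16 × 10^-3 = 5.1 × 10^-4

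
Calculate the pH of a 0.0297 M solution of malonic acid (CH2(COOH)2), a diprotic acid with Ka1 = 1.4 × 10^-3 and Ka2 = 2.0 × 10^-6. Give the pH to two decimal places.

pH = 2.24

Since Ka1 ≫ Ka2, the first ionization dominates [H+].
Ka1 = x²/(0.0297 − x) = 1.4 × 10^-3
Solving the quadratic: x = (−Ka1 + √(Ka1² + 4·Ka1·C₀))/2 = 5.79 × 10^-3 M
pH = −log(5.79 × 10^-3) = 2.24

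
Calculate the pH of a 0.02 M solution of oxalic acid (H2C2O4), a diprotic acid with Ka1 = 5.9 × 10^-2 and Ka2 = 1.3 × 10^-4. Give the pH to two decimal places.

pH = 1.80

Ka1 ≫ Ka2, so treat the first dissociation as the only significant source of H+.
Ka1 = x²/(0.02 − x) = 5.9 × 10^-2
Solving the quadratic: x = (−Ka1 + √(Ka1² + 4·Ka1·C₀))/2 = 1.58 × 10^-2 M
pH = −log(1.58 × 10^-2) = 1.80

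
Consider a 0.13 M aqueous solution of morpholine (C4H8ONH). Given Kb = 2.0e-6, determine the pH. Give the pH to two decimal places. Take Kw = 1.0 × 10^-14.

C4H8ONH + H2O ⇌ C4H8ONH2+ + OH-
Let x = [OH-] at equilibrium. Kb = x²/(0.13 − x).
Since Kb ≪ C₀, x ≈ √(Kb·C₀) = 5.10 × 10^-4 M.
Check: 0.39% ionized — well under 5%, approximation valid.
pOH = −log(5.10 × 10^-4) = 3.29; pH = 14.00 − 3.29 = 10.71

pH = 10.71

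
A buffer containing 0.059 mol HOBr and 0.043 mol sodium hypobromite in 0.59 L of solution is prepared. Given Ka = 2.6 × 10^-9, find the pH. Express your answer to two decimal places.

pH = 8.45

pKa = −log(2.6 × 10^-9) = 8.585
Henderson–Hasselbalch: pH = pKa + log([OBr-]/[HOBr]) = 8.585 + log(0.043/0.059)
pH = 8.585 + (-0.137) = 8.45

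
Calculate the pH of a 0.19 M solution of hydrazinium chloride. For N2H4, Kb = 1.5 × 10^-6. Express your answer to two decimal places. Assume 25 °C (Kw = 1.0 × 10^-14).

N2H5+ is the conjugate acid of the weak base N2H4.
Ka = Kw/Kb = 1.0×10^-14 / 1.5 × 10^-6 = 6.67 × 10^-9
From the ICE table, Ka = [H+]²/(0.19 − [H+]) = 6.67 × 10^-9.
Neglecting [H+] in the denominator: [H+] = √(6.67 × 10^-9 × 0.19) = 3.56 × 10^-5 M
pH = −log[H+] = −log(3.56 × 10^-5) = 4.45

pH = 4.45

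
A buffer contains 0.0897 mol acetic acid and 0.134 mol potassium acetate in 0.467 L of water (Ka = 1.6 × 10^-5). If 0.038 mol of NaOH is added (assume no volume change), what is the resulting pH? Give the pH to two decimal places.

OH- converts CH3COOH to CH3COO-: CH3COOH → 0.0517 mol, CH3COO- → 0.172 mol.
pKa = −log(1.6 × 10^-5) = 4.796
pH = pKa + log([A⁻]/[HA]) = 4.796 + log(0.172/0.0517) = 4.796 +0.522

pH = 5.32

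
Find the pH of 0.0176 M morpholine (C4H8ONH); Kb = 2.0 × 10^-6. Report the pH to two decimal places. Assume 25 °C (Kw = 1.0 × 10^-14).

pH = 10.27

C4H8ONH + H2O ⇌ C4H8ONH2+ + OH-
From the ICE table, Kb = x²/(0.0176 − x) = 2.0 × 10^-6.
Assume x ≪ 0.0176: x ≈ √(2.0 × 10^-6 × 0.0176) = 1.88 × 10^-4 M
(x/C₀ = 1.1% < 5%, so the approximation holds.)
pOH = −log(1.88 × 10^-4) = 3.73; pH = 14.00 − 3.73 = 10.27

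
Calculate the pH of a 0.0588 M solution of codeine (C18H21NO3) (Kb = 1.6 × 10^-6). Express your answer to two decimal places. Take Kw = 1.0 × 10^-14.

pH = 10.49

C18H21NO3 + H2O ⇌ C18H22NO3+ + OH-
Kb = x²/(0.0588 − x) = 1.6 × 10^-6
Assume x ≪ 0.0588: x ≈ √(1.6 × 10^-6 × 0.0588) = 3.07 × 10^-4 M
(x/C₀ = 0.52% < 5%, so the approximation holds.)
pOH = 3.51, so pH = 14.00 − pOH = 10.49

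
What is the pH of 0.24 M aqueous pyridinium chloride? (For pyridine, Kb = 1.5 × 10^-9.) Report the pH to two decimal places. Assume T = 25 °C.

pH = 2.90

C5H5NH+ is the conjugate acid of the weak base C5H5N.
Ka = Kw/Kb = 1.0×10^-14 / 1.5 × 10^-9 = 6.67 × 10^-6
From the ICE table, Ka = x²/(0.24 − x) = 6.67 × 10^-6.
Since Ka ≪ C₀, x ≈ √(Ka·C₀) = 1.27 × 10^-3 M.
pH = −log[H+] = −log(1.27 × 10^-3) = 2.90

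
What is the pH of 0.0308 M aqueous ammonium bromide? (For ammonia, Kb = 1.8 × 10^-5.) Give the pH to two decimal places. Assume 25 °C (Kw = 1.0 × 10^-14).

NH4+ is the conjugate acid of the weak base NH3.
Ka = Kw/Kb = 1.0×10^-14 / 1.8 × 10^-5 = 5.56 × 10^-10
Ka = [H+]²/(0.0308 − [H+]) = 5.56 × 10^-10
Assume [H+] ≪ 0.0308: [H+] ≈ √(5.56 × 10^-10 × 0.0308) = 4.14 × 10^-6 M
Check: 0.013% ionized — well under 5%, approximation valid.
pH = −log(4.14 × 10^-6) = 5.38

pH = 5.38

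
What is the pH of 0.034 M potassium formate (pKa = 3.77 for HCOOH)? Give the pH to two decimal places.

pH = 8.15

HCOO- is the conjugate base of the weak acid HCOOH.
Ka = 10^(−3.77) = 1.70 × 10^-4
Kb = Kw/Ka = 1.0×10^-14 / 1.70 × 10^-4 = 5.88 × 10^-11
Kb = x²/(0.034 − x) = 5.88 × 10^-11
Neglecting x in the denominator: x = √(5.88 × 10^-11 × 0.034) = 1.41 × 10^-6 M
(x/C₀ = 0.0042% < 5%, so the approximation holds.)
pOH = −log(1.41 × 10^-6) = 5.85; pH = 14.00 − 5.85 = 8.15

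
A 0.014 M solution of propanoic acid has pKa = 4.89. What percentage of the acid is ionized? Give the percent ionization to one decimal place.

CH3CH2COOH ⇌ CH3CH2COO- + H+; let x = [H+] at equilibrium.
Ka = 10^(−4.89) = 1.29 × 10^-5
x ≈ √(Ka·C₀) = √(1.29 × 10^-5 × 0.014) = 4.25 × 10^-4 M
Fraction ionized = 4.25 × 10^-4 / 0.014 = 0.0304 → 3.0%

3.0%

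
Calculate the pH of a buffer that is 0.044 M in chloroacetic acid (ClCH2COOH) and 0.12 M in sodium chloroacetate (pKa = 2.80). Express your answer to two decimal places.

pH = 3.24

Henderson–Hasselbalch: pH = pKa + log([ClCH2COO-]/[ClCH2COOH]) = 2.80 + log(0.12/0.044)
pH = 2.80 + (+0.436) = 3.24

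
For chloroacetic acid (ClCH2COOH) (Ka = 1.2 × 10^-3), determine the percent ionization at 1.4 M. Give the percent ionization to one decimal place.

ClCH2COOH ⇌ ClCH2COO- + H+; let x = [H+] at equilibrium.
x ≈ √(Ka·C₀) = √(1.2 × 10^-3 × 1.4) = 4.10 × 10^-2 M
Fraction ionized = 4.10 × 10^-2 / 1.4 = 0.0293 → 2.9%

2.9%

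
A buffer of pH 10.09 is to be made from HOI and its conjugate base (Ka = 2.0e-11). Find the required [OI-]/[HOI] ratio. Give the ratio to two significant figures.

pKa = -log(2.0 × 10^-11) = 10.699
pH = pKa + log(r) ⇒ log(r) = 10.09 − 10.699 = -0.609
r = [OI-]/[HOI] = 10^(-0.609) = 0.246

ratio = 0.25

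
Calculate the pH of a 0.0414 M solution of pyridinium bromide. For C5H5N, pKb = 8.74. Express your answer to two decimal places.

C5H5NH+ is the conjugate acid of the weak base C5H5N.
Kb = 10^(−8.74) = 1.82 × 10^-9
Ka = Kw/Kb = 1.0×10^-14 / 1.82 × 10^-9 = 5.49 × 10^-6
Ka = [H+]²/(0.0414 − [H+]) = 5.49 × 10^-6
Neglecting [H+] in the denominator: [H+] = √(5.49 × 10^-6 × 0.0414) = 4.77 × 10^-4 M
pH = −log(4.77 × 10^-4) = 3.32

pH = 3.32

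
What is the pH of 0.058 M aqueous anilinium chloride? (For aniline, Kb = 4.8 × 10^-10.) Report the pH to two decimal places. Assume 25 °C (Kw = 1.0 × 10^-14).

pH = 2.96

C6H5NH3+ is the conjugate acid of the weak base C6H5NH2.
Ka = Kw/Kb = 1.0×10^-14 / 4.8 × 10^-10 = 2.08 × 10^-5
Let x = [H+] at equilibrium. Ka = x²/(0.058 − x).
Assume x ≪ 0.058: x ≈ √(2.08 × 10^-5 × 0.058) = 1.10 × 10^-3 M
(x/C₀ = 1.9% < 5%, so the approximation holds.)
pH = −log[H+] = −log(1.10 × 10^-3) = 2.96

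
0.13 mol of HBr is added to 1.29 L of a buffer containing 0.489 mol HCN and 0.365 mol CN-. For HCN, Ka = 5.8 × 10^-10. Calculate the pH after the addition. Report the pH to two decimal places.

Added H+ converts CN- to HCN: HCN → 0.619 mol, CN- → 0.235 mol.
pKa = −log(5.8 × 10^-10) = 9.237
pH = pKa + log(n_CN-/n_HCN) = 9.237 + log(0.235/0.619) = 9.237 + (-0.421)

pH = 8.82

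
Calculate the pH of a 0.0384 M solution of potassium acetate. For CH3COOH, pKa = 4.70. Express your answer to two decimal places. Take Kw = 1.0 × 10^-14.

CH3COO- is the conjugate base of the weak acid CH3COOH.
Ka = 10^(−4.70) = 2.00 × 10^-5
Kb = Kw/Ka = 1.0×10^-14 / 2.00 × 10^-5 = 5.00 × 10^-10
Let x = [OH-] at equilibrium. Kb = x²/(0.0384 − x).
Assume x ≪ 0.0384: x ≈ √(5.00 × 10^-10 × 0.0384) = 4.38 × 10^-6 M
(x/C₀ = 0.011% < 5%, so the approximation holds.)
pOH = 5.36, so pH = 14.00 − pOH = 8.64

pH = 8.64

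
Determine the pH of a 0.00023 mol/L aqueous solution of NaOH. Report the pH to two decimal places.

NaOH is a strong base; [OH-] = 0.00023 M.
pOH = -log(0.00023) = 3.64
pH = 14.00 - 3.64 = 10.36

pH = 10.36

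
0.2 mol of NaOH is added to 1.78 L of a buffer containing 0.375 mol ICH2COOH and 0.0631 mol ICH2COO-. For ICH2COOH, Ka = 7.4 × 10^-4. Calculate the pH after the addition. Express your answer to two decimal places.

pH = 3.31

After neutralization: n(ICH2COOH) = 0.175 mol, n(ICH2COO-) = 0.263 mol.
pKa = −log(7.4 × 10^-4) = 3.131
Henderson–Hasselbalch with mole ratio 0.263/0.175: pH = 3.131 + (+0.177)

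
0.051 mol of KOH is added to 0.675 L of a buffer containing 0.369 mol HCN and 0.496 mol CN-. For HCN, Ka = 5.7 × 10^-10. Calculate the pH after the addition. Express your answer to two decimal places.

OH- converts HCN to CN-: HCN → 0.318 mol, CN- → 0.547 mol.
pKa = −log(5.7 × 10^-10) = 9.244
pH = pKa + log(n_CN-/n_HCN) = 9.244 + log(0.547/0.318) = 9.244 + (+0.236)

pH = 9.48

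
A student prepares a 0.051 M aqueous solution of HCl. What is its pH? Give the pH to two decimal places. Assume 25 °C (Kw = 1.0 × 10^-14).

pH = 1.29

HCl is a strong acid and dissociates completely, so [H+] = 0.051 M.
pH = -log(0.051) = 1.29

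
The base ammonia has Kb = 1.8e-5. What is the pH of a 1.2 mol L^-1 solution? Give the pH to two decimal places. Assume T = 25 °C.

pH = 11.67

NH3 + H2O ⇌ NH4+ + OH-
From the ICE table, Kb = [OH-]²/(1.2 − [OH-]) = 1.8 × 10^-5.
Assume [OH-] ≪ 1.2: [OH-] ≈ √(1.8 × 10^-5 × 1.2) = 4.65 × 10^-3 M
([OH-]/C₀ = 0.39% < 5%, so the approximation holds.)
pOH = 2.33, so pH = 14.00 − pOH = 11.67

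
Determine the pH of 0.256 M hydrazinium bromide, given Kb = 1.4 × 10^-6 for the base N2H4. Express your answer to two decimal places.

N2H5+ is the conjugate acid of the weak base N2H4.
Ka = Kw/Kb = 1.0×10^-14 / 1.4 × 10^-6 = 7.14 × 10^-9
Ka = [H+]²/(0.256 − [H+]) = 7.14 × 10^-9
Assume [H+] ≪ 0.256: [H+] ≈ √(7.14 × 10^-9 × 0.256) = 4.28 × 10^-5 M
Check: 0.017% ionized — well under 5%, approximation valid.
pH = −log[H+] = −log(4.28 × 10^-5) = 4.37

pH = 4.37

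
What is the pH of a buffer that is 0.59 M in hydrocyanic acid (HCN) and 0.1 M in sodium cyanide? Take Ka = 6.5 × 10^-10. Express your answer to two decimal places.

pH = 8.42

pKa = −log(6.5 × 10^-10) = 9.187
Using pH = pKa + log([base]/[acid]) with [base]/[acid] = 0.1/0.59:
pH = 9.187 + (-0.771) = 8.42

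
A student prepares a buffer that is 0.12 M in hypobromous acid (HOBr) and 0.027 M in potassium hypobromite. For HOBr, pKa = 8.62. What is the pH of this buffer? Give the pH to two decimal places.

pH = 7.97

pH = pKa + log([A⁻]/[HA]) = 8.62 + log(0.027/0.12)
pH = 8.62 + (-0.648) = 7.97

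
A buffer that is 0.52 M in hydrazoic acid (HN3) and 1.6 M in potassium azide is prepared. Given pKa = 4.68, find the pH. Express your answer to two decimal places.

pH = 5.17

pH = pKa + log([A⁻]/[HA]) = 4.68 + log(1.6/0.52)
pH = 4.68 + (+0.488) = 5.17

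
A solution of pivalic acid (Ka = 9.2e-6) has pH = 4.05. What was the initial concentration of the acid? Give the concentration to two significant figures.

[H+] = 10^(-4.05) = 8.91 × 10^-5 M = x
Ka = x²/(C₀ − x) ⇒ C₀ = x + x²/Ka
C₀ = 8.91 × 10^-5 + (8.91 × 10^-5)²/(9.2 × 10^-6) = 9.52 × 10^-4 M

C₀ = 9.5 × 10^-4 M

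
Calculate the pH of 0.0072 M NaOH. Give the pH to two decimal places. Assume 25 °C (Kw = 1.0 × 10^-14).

NaOH is a strong base; [OH-] = 0.0072 M.
pOH = -log(0.0072) = 2.14
pH = 14.00 - 2.14 = 11.86

pH = 11.86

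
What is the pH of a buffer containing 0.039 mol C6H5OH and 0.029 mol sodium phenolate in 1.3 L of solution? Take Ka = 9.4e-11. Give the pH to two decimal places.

pH = 9.90

pKa = −log(9.4 × 10^-11) = 10.027
Henderson–Hasselbalch: pH = pKa + log([C6H5O-]/[C6H5OH]) = 10.027 + log(0.029/0.039)
pH = 10.027 + (-0.129) = 9.90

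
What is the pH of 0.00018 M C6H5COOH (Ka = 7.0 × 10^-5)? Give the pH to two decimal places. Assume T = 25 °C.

C6H5COOH ⇌ C6H5COO- + H+
From the ICE table, Ka = x²/(0.00018 − x) = 7.0 × 10^-5.
x is not negligible relative to C₀; solve x² + 7e-05·x − 1.26e-08 = 0.
x = [−7e-05 + √(7e-05² + 5.04e-08)]/2 = 8.26 × 10^-5 M
pH = −log[H+] = −log(8.26 × 10^-5) = 4.08

pH = 4.08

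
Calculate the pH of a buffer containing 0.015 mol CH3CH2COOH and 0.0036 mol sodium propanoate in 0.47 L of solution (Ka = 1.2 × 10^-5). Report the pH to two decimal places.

pH = 4.30

pKa = −log(1.2 × 10^-5) = 4.921
Henderson–Hasselbalch: pH = pKa + log([CH3CH2COO-]/[CH3CH2COOH]) = 4.921 + log(0.0036/0.015)
pH = 4.921 + (-0.620) = 4.30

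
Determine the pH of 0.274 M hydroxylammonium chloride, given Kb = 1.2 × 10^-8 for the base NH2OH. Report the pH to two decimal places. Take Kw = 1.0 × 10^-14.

NH3OH+ is the conjugate acid of the weak base NH2OH.
Ka = Kw/Kb = 1.0×10^-14 / 1.2 × 10^-8 = 8.33 × 10^-7
Ka = x²/(0.274 − x) = 8.33 × 10^-7
Assume x ≪ 0.274: x ≈ √(8.33 × 10^-7 × 0.274) = 4.78 × 10^-4 M
Check: 0.17% ionized — well under 5%, approximation valid.
pH = −log(4.78 × 10^-4) = 3.32

pH = 3.32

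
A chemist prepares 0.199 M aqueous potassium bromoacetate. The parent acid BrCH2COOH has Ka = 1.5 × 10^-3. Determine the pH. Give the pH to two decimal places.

BrCH2COO- is the conjugate base of the weak acid BrCH2COOH.
Kb = Kw/Ka = 1.0×10^-14 / 1.5 × 10^-3 = 6.67 × 10^-12
Let x = [OH-] at equilibrium. Kb = x²/(0.199 − x).
Since Kb ≪ C₀, x ≈ √(Kb·C₀) = 1.15 × 10^-6 M.
Check: 0.00058% ionized — well under 5%, approximation valid.
pOH = 5.94, so pH = 14.00 − pOH = 8.06

pH = 8.06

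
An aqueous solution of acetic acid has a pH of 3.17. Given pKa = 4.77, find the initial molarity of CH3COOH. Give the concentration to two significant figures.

C₀ = 2.8 × 10^-2 M

[H+] = 10^(-3.17) = 6.76 × 10^-4 M = x
Ka = 10^(−4.77) = 1.70 × 10^-5
Ka = x²/(C₀ − x) ⇒ C₀ = x + x²/Ka
C₀ = 6.76 × 10^-4 + (6.76 × 10^-4)²/(1.70 × 10^-5) = 2.76 × 10^-2 M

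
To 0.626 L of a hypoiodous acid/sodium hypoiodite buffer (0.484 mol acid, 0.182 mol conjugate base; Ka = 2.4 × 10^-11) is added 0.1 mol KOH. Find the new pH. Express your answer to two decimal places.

OH- converts HOI to OI-: HOI → 0.384 mol, OI- → 0.282 mol.
pKa = −log(2.4 × 10^-11) = 10.620
pH = pKa + log([A⁻]/[HA]) = 10.620 + log(0.282/0.384) = 10.620 -0.134

pH = 10.49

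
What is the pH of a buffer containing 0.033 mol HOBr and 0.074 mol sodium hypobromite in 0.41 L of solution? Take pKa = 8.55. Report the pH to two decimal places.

pH = 8.90

pH = pKa + log([A⁻]/[HA]) = 8.55 + log(0.074/0.033)
pH = 8.55 + (+0.351) = 8.90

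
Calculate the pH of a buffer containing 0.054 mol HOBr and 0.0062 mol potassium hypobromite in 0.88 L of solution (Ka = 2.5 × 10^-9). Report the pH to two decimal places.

pKa = −log(2.5 × 10^-9) = 8.602
Using pH = pKa + log([base]/[acid]) with [base]/[acid] = 0.0062/0.054:
pH = 8.602 + (-0.940) = 7.66

pH = 7.66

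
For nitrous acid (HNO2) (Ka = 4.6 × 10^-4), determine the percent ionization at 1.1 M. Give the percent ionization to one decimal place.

2.0%

HNO2 ⇌ NO2- + H+; let x = [H+] at equilibrium.
x ≈ √(Ka·C₀) = √(4.6 × 10^-4 × 1.1) = 2.25 × 10^-2 M
% ionization = x/C₀ × 100% = 2.25 × 10^-2/1.1 × 100% = 2.0%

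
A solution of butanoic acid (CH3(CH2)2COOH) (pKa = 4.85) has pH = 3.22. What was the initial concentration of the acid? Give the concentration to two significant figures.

C₀ = 2.6 × 10^-2 M

[H+] = 10^(-3.22) = 6.03 × 10^-4 M = x
Ka = 10^(−4.85) = 1.41 × 10^-5
Ka = x²/(C₀ − x) ⇒ C₀ = x + x²/Ka
C₀ = 6.03 × 10^-4 + (6.03 × 10^-4)²/(1.41 × 10^-5) = 2.64 × 10^-2 M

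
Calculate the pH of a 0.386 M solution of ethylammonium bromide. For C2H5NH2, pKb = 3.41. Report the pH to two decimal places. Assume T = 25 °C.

C2H5NH3+ is the conjugate acid of the weak base C2H5NH2.
Kb = 10^(−3.41) = 3.89 × 10^-4
Ka = Kw/Kb = 1.0×10^-14 / 3.89 × 10^-4 = 2.57 × 10^-11
From the ICE table, Ka = [H+]²/(0.386 − [H+]) = 2.57 × 10^-11.
Since Ka ≪ C₀, [H+] ≈ √(Ka·C₀) = 3.15 × 10^-6 M.
pH = −log[H+] = −log(3.15 × 10^-6) = 5.50

pH = 5.50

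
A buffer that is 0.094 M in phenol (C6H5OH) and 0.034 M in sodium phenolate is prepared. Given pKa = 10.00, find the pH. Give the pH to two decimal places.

pH = 9.56

Using pH = pKa + log([base]/[acid]) with [base]/[acid] = 0.034/0.094:
pH = 10.00 + (-0.442) = 9.56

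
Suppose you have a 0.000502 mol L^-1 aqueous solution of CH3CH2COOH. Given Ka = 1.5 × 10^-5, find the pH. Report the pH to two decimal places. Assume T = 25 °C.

pH = 4.10

CH3CH2COOH ⇌ CH3CH2COO- + H+
From the ICE table, Ka = [H+]²/(0.000502 − [H+]) = 1.5 × 10^-5.
[H+] is not negligible relative to C₀; solve [H+]² + 1.5e-05·[H+] − 7.53e-09 = 0.
[H+] = [−1.5e-05 + √(1.5e-05² + 3.01e-08)]/2 = 7.96 × 10^-5 M
pH = −log(7.96 × 10^-5) = 4.10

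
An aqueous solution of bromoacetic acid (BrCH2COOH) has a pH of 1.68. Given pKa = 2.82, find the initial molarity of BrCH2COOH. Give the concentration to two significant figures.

[H+] = 10^(-1.68) = 2.09 × 10^-2 M = x
Ka = 10^(−2.82) = 1.51 × 10^-3
Ka = x²/(C₀ − x) ⇒ C₀ = x + x²/Ka
C₀ = 2.09 × 10^-2 + (2.09 × 10^-2)²/(1.51 × 10^-3) = 3.10 × 10^-1 M

C₀ = 3.1 × 10^-1 M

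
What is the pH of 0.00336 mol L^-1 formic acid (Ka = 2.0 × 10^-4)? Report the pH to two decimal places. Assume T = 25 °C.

HCOOH ⇌ HCOO- + H+
From the ICE table, Ka = x²/(0.00336 − x) = 2.0 × 10^-4.
The 5% rule fails; solving x² + Ka·x − Ka·C₀ = 0 exactly:
x = (−Ka + √(Ka² + 4·Ka·C₀))/2 = 7.26 × 10^-4 M
pH = −log[H+] = −log(7.26 × 10^-4) = 3.14

pH = 3.14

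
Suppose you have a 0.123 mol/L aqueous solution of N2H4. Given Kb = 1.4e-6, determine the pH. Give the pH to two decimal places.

pH = 10.62

N2H4 + H2O ⇌ N2H5+ + OH-
Kb = [OH-]²/(0.123 − [OH-]) = 1.4 × 10^-6
Neglecting [OH-] in the denominator: [OH-] = √(1.4 × 10^-6 × 0.123) = 4.15 × 10^-4 M
([OH-]/C₀ = 0.34% < 5%, so the approximation holds.)
pOH = −log(4.15 × 10^-4) = 3.38; pH = 14.00 − 3.38 = 10.62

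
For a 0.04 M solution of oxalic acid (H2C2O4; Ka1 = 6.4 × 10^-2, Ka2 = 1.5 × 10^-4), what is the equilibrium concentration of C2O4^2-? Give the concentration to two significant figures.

1.5 × 10^-4 M

First ionization gives [H+] ≈ [HC2O4-] = 2.79 × 10^-2 M.
Second step: Ka2 = [H+][C2O4^2-]/[HC2O4-] ≈ [C2O4^2-] (since [H+] ≈ [HC2O4-]).
So [C2O4^2-] ≈ Ka2.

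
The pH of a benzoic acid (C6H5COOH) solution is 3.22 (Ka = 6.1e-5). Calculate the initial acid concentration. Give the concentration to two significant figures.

C₀ = 6.6 × 10^-3 M

[H+] = 10^(-3.22) = 6.03 × 10^-4 M = x
Ka = x²/(C₀ − x) ⇒ C₀ = x + x²/Ka
C₀ = 6.03 × 10^-4 + (6.03 × 10^-4)²/(6.1 × 10^-5) = 6.56 × 10^-3 M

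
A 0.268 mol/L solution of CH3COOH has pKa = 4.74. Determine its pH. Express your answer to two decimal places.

pH = 2.66

CH3COOH ⇌ CH3COO- + H+
Ka = 10^(−4.74) = 1.82 × 10^-5
Let x = [H+] at equilibrium. Ka = x²/(0.268 − x).
Neglecting x in the denominator: x = √(1.82 × 10^-5 × 0.268) = 2.21 × 10^-3 M
Check: 0.82% ionized — well under 5%, approximation valid.
pH = −log[H+] = −log(2.21 × 10^-3) = 2.66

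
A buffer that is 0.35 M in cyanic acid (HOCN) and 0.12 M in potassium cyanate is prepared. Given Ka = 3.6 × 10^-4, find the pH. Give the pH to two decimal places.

pKa = −log(3.6 × 10^-4) = 3.444
Henderson–Hasselbalch: pH = pKa + log([OCN-]/[HOCN]) = 3.444 + log(0.12/0.35)
pH = 3.444 + (-0.465) = 2.98

pH = 2.98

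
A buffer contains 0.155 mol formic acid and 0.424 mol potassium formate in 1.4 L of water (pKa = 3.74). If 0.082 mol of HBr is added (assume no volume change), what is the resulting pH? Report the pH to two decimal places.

pH = 3.90

After neutralization: n(HCOOH) = 0.237 mol, n(HCOO-) = 0.342 mol.
pH = pKa + log(n_HCOO-/n_HCOOH) = 3.74 + log(0.342/0.237) = 3.74 + (+0.159)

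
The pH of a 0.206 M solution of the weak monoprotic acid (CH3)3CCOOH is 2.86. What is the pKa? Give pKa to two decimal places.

pKa = 5.03

[H+] = 10^(-2.86) = 1.38 × 10^-3 M
At equilibrium [HA] = 0.206 − 1.38 × 10^-3 = 2.05 × 10^-1 M
Ka = [H+][A-]/[HA] = (1.38 × 10^-3)² / 2.05 × 10^-1 = 9.29 × 10^-6
pKa = -log(9.29 × 10^-6) = 5.03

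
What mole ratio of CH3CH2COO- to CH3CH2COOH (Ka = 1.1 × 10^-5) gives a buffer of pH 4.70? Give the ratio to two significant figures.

pKa = -log(1.1 × 10^-5) = 4.959
pH = pKa + log(r) ⇒ log(r) = 4.70 − 4.959 = -0.259
r = [CH3CH2COO-]/[CH3CH2COOH] = 10^(-0.259) = 0.551

ratio = 0.55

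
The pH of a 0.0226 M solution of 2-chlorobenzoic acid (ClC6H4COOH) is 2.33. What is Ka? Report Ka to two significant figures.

Ka = 1.2 × 10^-3

[H+] = 10^(-2.33) = 4.68 × 10^-3 M
At equilibrium [HA] = 0.0226 − 4.68 × 10^-3 = 1.79 × 10^-2 M
Ka = [H+][A-]/[HA] = (4.68 × 10^-3)² / 1.79 × 10^-2 = 1.2 × 10^-3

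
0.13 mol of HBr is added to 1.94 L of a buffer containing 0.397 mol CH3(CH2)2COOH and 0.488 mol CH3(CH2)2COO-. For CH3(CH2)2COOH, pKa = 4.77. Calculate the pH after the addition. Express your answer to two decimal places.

pH = 4.60

After neutralization: n(CH3(CH2)2COOH) = 0.527 mol, n(CH3(CH2)2COO-) = 0.358 mol.
pH = pKa + log([A⁻]/[HA]) = 4.77 + log(0.358/0.527) = 4.77 -0.168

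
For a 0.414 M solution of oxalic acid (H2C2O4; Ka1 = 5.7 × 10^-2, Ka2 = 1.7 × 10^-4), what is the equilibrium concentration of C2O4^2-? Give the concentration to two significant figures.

1.7 × 10^-4 M

First ionization gives [H+] ≈ [HC2O4-] = 1.28 × 10^-1 M.
Second step: Ka2 = [H+][C2O4^2-]/[HC2O4-] ≈ [C2O4^2-] (since [H+] ≈ [HC2O4-]).
So [C2O4^2-] ≈ Ka2.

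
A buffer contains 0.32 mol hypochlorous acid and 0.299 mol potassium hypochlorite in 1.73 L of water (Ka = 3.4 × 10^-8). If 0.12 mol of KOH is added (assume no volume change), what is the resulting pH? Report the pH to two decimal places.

After neutralization: n(HOCl) = 0.2 mol, n(OCl-) = 0.419 mol.
pKa = −log(3.4 × 10^-8) = 7.469
pH = pKa + log(n_OCl-/n_HOCl) = 7.469 + log(0.419/0.2) = 7.469 + (+0.321)

pH = 7.79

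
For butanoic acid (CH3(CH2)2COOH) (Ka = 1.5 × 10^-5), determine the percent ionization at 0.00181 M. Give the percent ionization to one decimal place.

8.7%

CH3(CH2)2COOH ⇌ CH3(CH2)2COO- + H+; let x = [H+] at equilibrium.
Ka = x²/(C₀ − x); solving the quadratic gives x = 1.57 × 10^-4 M.
% ionization = x/C₀ × 100% = 1.57 × 10^-4/0.00181 × 100% = 8.7%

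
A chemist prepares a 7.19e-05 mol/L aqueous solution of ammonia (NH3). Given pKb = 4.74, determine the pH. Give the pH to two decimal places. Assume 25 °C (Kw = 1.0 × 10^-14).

NH3 + H2O ⇌ NH4+ + OH-
Kb = 10^(−4.74) = 1.82 × 10^-5
Kb = [OH-]²/(7.19e-05 − [OH-]) = 1.82 × 10^-5
The 5% rule fails; solving [OH-]² + Kb·[OH-] − Kb·C₀ = 0 exactly:
[OH-] = [−1.82e-05 + √(1.82e-05² + 5.23e-09)]/2 = 2.82 × 10^-5 M
pOH = 4.55, so pH = 14.00 − pOH = 9.45

pH = 9.45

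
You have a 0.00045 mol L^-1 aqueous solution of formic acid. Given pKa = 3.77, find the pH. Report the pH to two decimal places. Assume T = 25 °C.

HCOOH ⇌ HCOO- + H+
Ka = 10^(−3.77) = 1.70 × 10^-4
Ka = [H+]²/(0.00045 − [H+]) = 1.70 × 10^-4
The 5% rule fails; solving [H+]² + Ka·[H+] − Ka·C₀ = 0 exactly:
[H+] = (−Ka + √(Ka² + 4·Ka·C₀))/2 = 2.04 × 10^-4 M
pH = −log[H+] = −log(2.04 × 10^-4) = 3.69

pH = 3.69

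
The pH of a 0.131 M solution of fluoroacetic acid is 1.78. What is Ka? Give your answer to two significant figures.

Ka = 2.4 × 10^-3

[H+] = 10^(-1.78) = 1.66 × 10^-2 M
At equilibrium [HA] = 0.131 − 1.66 × 10^-2 = 1.14 × 10^-1 M
Ka = [H+][A-]/[HA] = (1.66 × 10^-2)² / 1.14 × 10^-1 = 2.4 × 10^-3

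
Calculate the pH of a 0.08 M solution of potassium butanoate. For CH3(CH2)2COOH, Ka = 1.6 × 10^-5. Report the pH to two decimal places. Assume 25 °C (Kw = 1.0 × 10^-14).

pH = 8.85

CH3(CH2)2COO- is the conjugate base of the weak acid CH3(CH2)2COOH.
Kb = Kw/Ka = 1.0×10^-14 / 1.6 × 10^-5 = 6.25 × 10^-10
Let x = [OH-] at equilibrium. Kb = x²/(0.08 − x).
Neglecting x in the denominator: x = √(6.25 × 10^-10 × 0.08) = 7.07 × 10^-6 M
pOH = 5.15, so pH = 14.00 − pOH = 8.85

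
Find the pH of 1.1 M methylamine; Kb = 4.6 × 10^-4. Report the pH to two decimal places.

pH = 12.35

CH3NH2 + H2O ⇌ CH3NH3+ + OH-
Kb = [OH-]²/(1.1 − [OH-]) = 4.6 × 10^-4
Neglecting [OH-] in the denominator: [OH-] = √(4.6 × 10^-4 × 1.1) = 2.25 × 10^-2 M
pOH = −log(2.25 × 10^-2) = 1.65; pH = 14.00 − 1.65 = 12.35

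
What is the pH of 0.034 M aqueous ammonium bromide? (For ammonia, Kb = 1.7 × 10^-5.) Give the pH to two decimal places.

pH = 5.35

NH4+ is the conjugate acid of the weak base NH3.
Ka = Kw/Kb = 1.0×10^-14 / 1.7 × 10^-5 = 5.88 × 10^-10
From the ICE table, Ka = x²/(0.034 − x) = 5.88 × 10^-10.
Assume x ≪ 0.034: x ≈ √(5.88 × 10^-10 × 0.034) = 4.47 × 10^-6 M
pH = −log[H+] = −log(4.47 × 10^-6) = 5.35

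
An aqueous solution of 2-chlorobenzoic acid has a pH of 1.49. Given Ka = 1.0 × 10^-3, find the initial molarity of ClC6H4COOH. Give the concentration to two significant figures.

C₀ = 1.1 M

[H+] = 10^(-1.49) = 3.24 × 10^-2 M = x
Ka = x²/(C₀ − x) ⇒ C₀ = x + x²/Ka
C₀ = 3.24 × 10^-2 + (3.24 × 10^-2)²/(1.0 × 10^-3) = 1.08 M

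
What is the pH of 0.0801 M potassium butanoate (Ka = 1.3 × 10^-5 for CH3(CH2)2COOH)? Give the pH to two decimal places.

pH = 8.89

CH3(CH2)2COO- is the conjugate base of the weak acid CH3(CH2)2COOH.
Kb = Kw/Ka = 1.0×10^-14 / 1.3 × 10^-5 = 7.69 × 10^-10
Kb = x²/(0.0801 − x) = 7.69 × 10^-10
Since Kb ≪ C₀, x ≈ √(Kb·C₀) = 7.85 × 10^-6 M.
(x/C₀ = 0.0098% < 5%, so the approximation holds.)
pOH = −log(7.85 × 10^-6) = 5.11; pH = 14.00 − 5.11 = 8.89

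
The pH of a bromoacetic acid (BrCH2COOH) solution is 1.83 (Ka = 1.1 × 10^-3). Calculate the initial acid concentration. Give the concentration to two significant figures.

[H+] = 10^(-1.83) = 1.48 × 10^-2 M = x
Ka = x²/(C₀ − x) ⇒ C₀ = x + x²/Ka
C₀ = 1.48 × 10^-2 + (1.48 × 10^-2)²/(1.1 × 10^-3) = 2.14 × 10^-1 M

C₀ = 2.1 × 10^-1 M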